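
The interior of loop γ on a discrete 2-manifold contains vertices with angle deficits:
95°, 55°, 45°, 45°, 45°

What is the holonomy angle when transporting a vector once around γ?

Holonomy = total enclosed curvature = 95° + 55° + 45° + 45° + 45° = 285°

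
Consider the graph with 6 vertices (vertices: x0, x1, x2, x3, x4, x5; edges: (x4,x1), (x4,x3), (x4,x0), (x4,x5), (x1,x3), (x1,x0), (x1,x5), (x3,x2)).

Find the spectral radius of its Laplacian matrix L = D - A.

Degrees: deg(x0) = 2, deg(x1) = 4, deg(x2) = 1, deg(x3) = 3, deg(x4) = 4, deg(x5) = 2.
L = D − A with rows/columns ordered (x0, x1, x2, x3, x4, x5):
  [ 2, -1,  0,  0, -1,  0]
  [-1,  4,  0, -1, -1, -1]
  [ 0,  0,  1, -1,  0,  0]
  [ 0, -1, -1,  3, -1,  0]
  [-1, -1,  0, -1,  4, -1]
  [ 0, -1,  0,  0, -1,  2]
Characteristic polynomial: det(λI − L) = λ(λ² − 6λ + 4)(λ − 2)(λ − 3)(λ − 5).
Roots: λ = 0; (λ² − 6λ + 4) = 0 ⇒ λ = 3 ± √5 ≈ 0.7639, 5.2361; (λ − 2) = 0 ⇒ λ = 2; (λ − 3) = 0 ⇒ λ = 3; (λ − 5) = 0 ⇒ λ = 5.
(Check: the roots sum (with multiplicity) to 16, matching trace L = Σdeg = 2·8 = 16.)
Laplacian eigenvalues: [0.0, 0.7639, 2.0, 3.0, 5.0, 5.2361]. Largest eigenvalue (spectral radius) = 5.2361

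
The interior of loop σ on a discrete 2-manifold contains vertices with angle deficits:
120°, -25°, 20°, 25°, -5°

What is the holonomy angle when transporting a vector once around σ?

Holonomy = total enclosed curvature = 120° + (-25°) + 20° + 25° + (-5°) = 135°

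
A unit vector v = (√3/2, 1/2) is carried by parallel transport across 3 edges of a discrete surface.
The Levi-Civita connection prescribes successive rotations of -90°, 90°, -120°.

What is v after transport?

Total rotation: (-90°) + 90° + (-120°) = -120°. Final vector: (0, -1)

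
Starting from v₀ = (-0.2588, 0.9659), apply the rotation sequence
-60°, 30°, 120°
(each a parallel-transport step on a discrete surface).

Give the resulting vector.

Total rotation: (-60°) + 30° + 120° = 90°. Final vector: (-0.9659, -0.2588)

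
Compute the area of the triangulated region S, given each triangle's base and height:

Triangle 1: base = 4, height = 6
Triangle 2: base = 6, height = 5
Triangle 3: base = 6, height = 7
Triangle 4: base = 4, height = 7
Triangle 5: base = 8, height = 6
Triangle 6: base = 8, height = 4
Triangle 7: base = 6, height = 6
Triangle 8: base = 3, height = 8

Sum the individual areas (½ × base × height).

(1/2)×4×6 + (1/2)×6×5 + (1/2)×6×7 + (1/2)×4×7 + (1/2)×8×6 + (1/2)×8×4 + (1/2)×6×6 + (1/2)×3×8 = 132.0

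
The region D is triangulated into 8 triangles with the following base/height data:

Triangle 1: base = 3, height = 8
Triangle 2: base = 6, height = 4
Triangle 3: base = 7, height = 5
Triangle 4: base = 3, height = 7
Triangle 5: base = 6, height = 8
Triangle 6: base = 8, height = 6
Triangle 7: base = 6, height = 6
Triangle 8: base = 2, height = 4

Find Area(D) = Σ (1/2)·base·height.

(1/2)×3×8 + (1/2)×6×4 + (1/2)×7×5 + (1/2)×3×7 + (1/2)×6×8 + (1/2)×8×6 + (1/2)×6×6 + (1/2)×2×4 = 122.0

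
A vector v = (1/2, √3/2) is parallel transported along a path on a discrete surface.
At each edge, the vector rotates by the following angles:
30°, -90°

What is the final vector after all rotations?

Total rotation: 30° + (-90°) = -60°. Final vector: (1, 0)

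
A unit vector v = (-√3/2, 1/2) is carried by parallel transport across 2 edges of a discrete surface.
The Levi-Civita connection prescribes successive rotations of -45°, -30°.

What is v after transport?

Total rotation: (-45°) + (-30°) = -75°. Final vector: (0.2588, 0.9659)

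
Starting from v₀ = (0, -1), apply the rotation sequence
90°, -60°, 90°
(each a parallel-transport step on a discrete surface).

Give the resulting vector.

Total rotation: 90° + (-60°) + 90° = 120°. Final vector: (0.8660, 0.5000)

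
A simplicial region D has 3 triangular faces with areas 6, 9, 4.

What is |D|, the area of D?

6 + 9 + 4 = 19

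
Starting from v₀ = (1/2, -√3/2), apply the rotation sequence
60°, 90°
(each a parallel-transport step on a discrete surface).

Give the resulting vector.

Total rotation: 60° + 90° = 150°. Final vector: (0, 1)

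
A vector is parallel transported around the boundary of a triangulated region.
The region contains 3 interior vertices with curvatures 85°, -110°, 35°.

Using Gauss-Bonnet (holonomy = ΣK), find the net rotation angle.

Holonomy = total enclosed curvature = 85° + (-110°) + 35° = 10°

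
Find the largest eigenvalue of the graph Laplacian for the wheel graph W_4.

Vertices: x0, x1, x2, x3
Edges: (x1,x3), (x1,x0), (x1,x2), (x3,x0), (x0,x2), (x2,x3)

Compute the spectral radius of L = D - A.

The wheel W_4 is the join K_1 ∨ C_3 (a hub joined to every vertex of a cycle of length 3). For a join G ∨ H (G on p vertices, H on q vertices) the Laplacian spectrum is 0, p+q, the eigenvalues of L(G) other than one 0 each shifted by +q, and the eigenvalues of L(H) other than one 0 each shifted by +p. With G = K_1 (p = 1, nothing left after dropping its 0) and H = C_3 (q = 3, eigenvalues 2 − 2cos(2πk/3), k = 0, …, 2; drop k = 0), the spectrum of W_4 is 0, 4, and 1 + (2 − 2cos(2πk/3)) = 3 − 2cos(2πk/3) for k = 1, …, 2:
k=1: 3 − 2cos(2π/3) = 4.0; k=2: 3 − 2cos(4π/3) = 4.0.
Laplacian eigenvalues: [0.0, 4.0, 4.0, 4.0]. Largest eigenvalue (spectral radius) = 4.0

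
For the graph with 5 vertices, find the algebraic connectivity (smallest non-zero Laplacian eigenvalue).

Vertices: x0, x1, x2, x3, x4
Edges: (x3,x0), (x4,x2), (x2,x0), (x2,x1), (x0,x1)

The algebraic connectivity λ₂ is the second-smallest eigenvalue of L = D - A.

Degrees: deg(x0) = 3, deg(x1) = 2, deg(x2) = 3, deg(x3) = 1, deg(x4) = 1.
L = D − A with rows/columns ordered (x0, x1, x2, x3, x4):
  [ 3, -1, -1, -1,  0]
  [-1,  2, -1,  0,  0]
  [-1, -1,  3,  0, -1]
  [-1,  0,  0,  1,  0]
  [ 0,  0, -1,  0,  1]
Characteristic polynomial: det(λI − L) = λ(λ² − 5λ + 3)(λ² − 5λ + 5).
Roots: λ = 0; (λ² − 5λ + 3) = 0 ⇒ λ = (5 ± √13)/2 ≈ 0.6972, 4.3028; (λ² − 5λ + 5) = 0 ⇒ λ = (5 ± √5)/2 ≈ 1.382, 3.618.
(Check: the roots sum (with multiplicity) to 10, matching trace L = Σdeg = 2·5 = 10.)
Laplacian eigenvalues: [0.0, 0.6972, 1.382, 3.618, 4.3028]. Algebraic connectivity (smallest non-zero eigenvalue) = 0.6972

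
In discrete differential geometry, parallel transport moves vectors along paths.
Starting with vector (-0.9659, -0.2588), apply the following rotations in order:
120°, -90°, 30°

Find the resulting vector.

Total rotation: 120° + (-90°) + 30° = 60°. Final vector: (-0.2588, -0.9659)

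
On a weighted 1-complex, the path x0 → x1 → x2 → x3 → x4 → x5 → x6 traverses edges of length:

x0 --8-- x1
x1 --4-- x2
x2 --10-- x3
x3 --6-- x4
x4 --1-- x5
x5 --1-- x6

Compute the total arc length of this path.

Arc length = 8 + 4 + 10 + 6 + 1 + 1 = 30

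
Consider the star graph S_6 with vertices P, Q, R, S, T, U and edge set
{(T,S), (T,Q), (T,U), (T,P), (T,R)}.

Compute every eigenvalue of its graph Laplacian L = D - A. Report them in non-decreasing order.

The star S_6 is the complete bipartite graph K_{1,5} (one hub of degree 5, 5 leaves of degree 1). The Laplacian spectrum of K_{p,q} is 0, p (multiplicity q−1), q (multiplicity p−1), p+q. With p = 1, q = 5: 0 once, 1 with multiplicity 4, and 6 once. (Check: trace L = sum of degrees = 10 = 4·1 + 6.)
Laplacian eigenvalues (increasing order): [0.0, 1.0, 1.0, 1.0, 1.0, 6.0]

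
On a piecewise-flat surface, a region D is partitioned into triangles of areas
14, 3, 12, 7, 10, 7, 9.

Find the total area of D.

14 + 3 + 12 + 7 + 10 + 7 + 9 = 62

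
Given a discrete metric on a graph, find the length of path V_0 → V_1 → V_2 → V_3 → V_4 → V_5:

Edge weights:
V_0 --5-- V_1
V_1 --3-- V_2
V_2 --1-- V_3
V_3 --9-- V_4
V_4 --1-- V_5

Arc length = 5 + 3 + 1 + 9 + 1 = 19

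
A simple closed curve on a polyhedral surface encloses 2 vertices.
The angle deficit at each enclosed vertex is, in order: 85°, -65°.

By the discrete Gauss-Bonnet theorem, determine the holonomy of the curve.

Holonomy = total enclosed curvature = 85° + (-65°) = 20°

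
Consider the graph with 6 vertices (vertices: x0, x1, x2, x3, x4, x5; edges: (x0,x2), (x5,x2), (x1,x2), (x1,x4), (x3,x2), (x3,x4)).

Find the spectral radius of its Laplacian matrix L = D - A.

Degrees: deg(x0) = 1, deg(x1) = 2, deg(x2) = 4, deg(x3) = 2, deg(x4) = 2, deg(x5) = 1.
L = D − A with rows/columns ordered (x0, x1, x2, x3, x4, x5):
  [ 1,  0, -1,  0,  0,  0]
  [ 0,  2, -1,  0, -1,  0]
  [-1, -1,  4, -1,  0, -1]
  [ 0,  0, -1,  2, -1,  0]
  [ 0, -1,  0, -1,  2,  0]
  [ 0,  0, -1,  0,  0,  1]
Characteristic polynomial: det(λI − L) = λ(λ² − 6λ + 4)(λ − 1)(λ − 2)(λ − 3).
Roots: λ = 0; (λ² − 6λ + 4) = 0 ⇒ λ = 3 ± √5 ≈ 0.7639, 5.2361; (λ − 1) = 0 ⇒ λ = 1; (λ − 2) = 0 ⇒ λ = 2; (λ − 3) = 0 ⇒ λ = 3.
(Check: the roots sum (with multiplicity) to 12, matching trace L = Σdeg = 2·6 = 12.)
Laplacian eigenvalues: [0.0, 0.7639, 1.0, 2.0, 3.0, 5.2361]. Largest eigenvalue (spectral radius) = 5.2361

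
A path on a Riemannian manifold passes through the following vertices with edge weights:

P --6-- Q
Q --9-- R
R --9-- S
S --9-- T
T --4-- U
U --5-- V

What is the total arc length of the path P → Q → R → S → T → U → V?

Arc length = 6 + 9 + 9 + 9 + 4 + 5 = 42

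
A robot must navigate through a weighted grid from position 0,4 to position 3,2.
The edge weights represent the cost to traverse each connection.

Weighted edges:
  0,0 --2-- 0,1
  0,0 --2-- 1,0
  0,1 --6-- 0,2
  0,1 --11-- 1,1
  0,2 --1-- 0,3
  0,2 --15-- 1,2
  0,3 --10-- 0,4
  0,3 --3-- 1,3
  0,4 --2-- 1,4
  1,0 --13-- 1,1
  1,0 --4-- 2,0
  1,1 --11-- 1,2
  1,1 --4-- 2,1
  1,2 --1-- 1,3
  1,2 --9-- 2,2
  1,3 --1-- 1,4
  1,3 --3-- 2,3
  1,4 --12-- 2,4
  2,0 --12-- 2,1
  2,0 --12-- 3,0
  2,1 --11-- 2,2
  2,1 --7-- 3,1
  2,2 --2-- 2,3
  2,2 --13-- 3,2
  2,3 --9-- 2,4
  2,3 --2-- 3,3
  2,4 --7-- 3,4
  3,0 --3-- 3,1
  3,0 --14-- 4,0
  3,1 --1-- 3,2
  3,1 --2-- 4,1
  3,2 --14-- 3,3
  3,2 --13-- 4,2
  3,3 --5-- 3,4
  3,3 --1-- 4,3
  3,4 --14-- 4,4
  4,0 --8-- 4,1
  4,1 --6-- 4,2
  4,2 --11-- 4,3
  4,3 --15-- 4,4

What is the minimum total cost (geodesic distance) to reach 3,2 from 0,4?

Shortest path: 0,4 → 1,4 → 1,3 → 2,3 → 2,2 → 3,2, total weight = 21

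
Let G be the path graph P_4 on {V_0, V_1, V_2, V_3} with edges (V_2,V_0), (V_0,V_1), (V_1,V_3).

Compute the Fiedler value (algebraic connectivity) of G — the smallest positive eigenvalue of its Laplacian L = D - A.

The path graph P_n has Laplacian eigenvalues λ_k = 2 − 2cos(kπ/n), k = 0, 1, …, n−1. Here n = 4:
k=0: 2 − 2cos(0) = 0.0; k=1: 2 − 2cos(π/4) = 0.5858; k=2: 2 − 2cos(π/2) = 2.0; k=3: 2 − 2cos(3π/4) = 3.4142.
Laplacian eigenvalues: [0.0, 0.5858, 2.0, 3.4142]. Algebraic connectivity (smallest non-zero eigenvalue) = 0.5858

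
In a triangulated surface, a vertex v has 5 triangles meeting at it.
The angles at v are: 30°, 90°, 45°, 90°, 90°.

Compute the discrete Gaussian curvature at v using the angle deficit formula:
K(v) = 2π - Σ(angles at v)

Sum of angles = 345°. K = 360° - 345° = 15° = π/12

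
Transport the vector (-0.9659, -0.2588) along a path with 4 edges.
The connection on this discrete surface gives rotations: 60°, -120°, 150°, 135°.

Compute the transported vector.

Total rotation: 60° + (-120°) + 150° + 135° = 225° ≡ -135° (mod 360°). Final vector: (0.5000, 0.8660)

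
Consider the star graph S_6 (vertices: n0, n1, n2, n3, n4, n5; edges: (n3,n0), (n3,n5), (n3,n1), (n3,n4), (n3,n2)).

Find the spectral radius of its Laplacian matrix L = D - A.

The star S_6 is the complete bipartite graph K_{1,5} (one hub of degree 5, 5 leaves of degree 1). The Laplacian spectrum of K_{p,q} is 0, p (multiplicity q−1), q (multiplicity p−1), p+q. With p = 1, q = 5: 0 once, 1 with multiplicity 4, and 6 once. (Check: trace L = sum of degrees = 10 = 4·1 + 6.)
Laplacian eigenvalues: [0.0, 1.0, 1.0, 1.0, 1.0, 6.0]. Largest eigenvalue (spectral radius) = 6.0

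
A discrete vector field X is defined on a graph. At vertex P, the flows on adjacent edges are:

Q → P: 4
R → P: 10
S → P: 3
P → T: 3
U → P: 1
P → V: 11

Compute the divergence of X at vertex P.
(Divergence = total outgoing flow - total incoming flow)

Divergence = sum of outgoing flows = (-4) + (-10) + (-3) + 3 + (-1) + 11 = -4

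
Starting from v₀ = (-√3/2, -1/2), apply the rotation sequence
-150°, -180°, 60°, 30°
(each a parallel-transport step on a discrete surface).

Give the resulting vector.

Total rotation: (-150°) + (-180°) + 60° + 30° = -240° ≡ 120° (mod 360°). Final vector: (0.8660, -0.5000)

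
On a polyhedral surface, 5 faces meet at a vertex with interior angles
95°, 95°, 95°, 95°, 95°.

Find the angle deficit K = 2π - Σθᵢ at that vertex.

Sum of angles = 475°. K = 360° - 475° = -115° = -23π/36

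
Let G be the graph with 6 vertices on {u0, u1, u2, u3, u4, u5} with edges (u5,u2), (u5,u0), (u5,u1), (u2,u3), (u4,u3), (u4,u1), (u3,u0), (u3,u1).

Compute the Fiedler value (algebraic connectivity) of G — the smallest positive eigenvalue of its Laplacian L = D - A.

Degrees: deg(u0) = 2, deg(u1) = 3, deg(u2) = 2, deg(u3) = 4, deg(u4) = 2, deg(u5) = 3.
L = D − A with rows/columns ordered (u0, u1, u2, u3, u4, u5):
  [ 2,  0,  0, -1,  0, -1]
  [ 0,  3,  0, -1, -1, -1]
  [ 0,  0,  2, -1,  0, -1]
  [-1, -1, -1,  4, -1,  0]
  [ 0, -1,  0, -1,  2,  0]
  [-1, -1, -1,  0,  0,  3]
Characteristic polynomial: det(λI − L) = λ(λ² − 7λ + 8)(λ − 2)(λ − 3)(λ − 4).
Roots: λ = 0; (λ² − 7λ + 8) = 0 ⇒ λ = (7 ± √17)/2 ≈ 1.4384, 5.5616; (λ − 2) = 0 ⇒ λ = 2; (λ − 3) = 0 ⇒ λ = 3; (λ − 4) = 0 ⇒ λ = 4.
(Check: the roots sum (with multiplicity) to 16, matching trace L = Σdeg = 2·8 = 16.)
Laplacian eigenvalues: [0.0, 1.4384, 2.0, 3.0, 4.0, 5.5616]. Algebraic connectivity (smallest non-zero eigenvalue) = 1.4384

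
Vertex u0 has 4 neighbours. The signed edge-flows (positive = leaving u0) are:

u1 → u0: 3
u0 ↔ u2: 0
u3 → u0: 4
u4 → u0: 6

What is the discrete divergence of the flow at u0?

Divergence = sum of outgoing flows = (-3) + 0 + (-4) + (-6) = -13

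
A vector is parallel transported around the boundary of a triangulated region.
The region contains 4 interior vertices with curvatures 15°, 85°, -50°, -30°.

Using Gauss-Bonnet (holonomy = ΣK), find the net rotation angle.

Holonomy = total enclosed curvature = 15° + 85° + (-50°) + (-30°) = 20°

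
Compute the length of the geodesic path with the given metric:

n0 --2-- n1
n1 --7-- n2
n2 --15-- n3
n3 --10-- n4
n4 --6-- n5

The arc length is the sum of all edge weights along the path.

Arc length = 2 + 7 + 15 + 10 + 6 = 40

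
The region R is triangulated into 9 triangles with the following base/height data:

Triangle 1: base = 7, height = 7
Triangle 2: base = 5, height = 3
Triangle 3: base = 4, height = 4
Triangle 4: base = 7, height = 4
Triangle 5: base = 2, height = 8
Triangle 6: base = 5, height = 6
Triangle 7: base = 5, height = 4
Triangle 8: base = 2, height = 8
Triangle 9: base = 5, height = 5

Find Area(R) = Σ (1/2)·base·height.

(1/2)×7×7 + (1/2)×5×3 + (1/2)×4×4 + (1/2)×7×4 + (1/2)×2×8 + (1/2)×5×6 + (1/2)×5×4 + (1/2)×2×8 + (1/2)×5×5 = 107.5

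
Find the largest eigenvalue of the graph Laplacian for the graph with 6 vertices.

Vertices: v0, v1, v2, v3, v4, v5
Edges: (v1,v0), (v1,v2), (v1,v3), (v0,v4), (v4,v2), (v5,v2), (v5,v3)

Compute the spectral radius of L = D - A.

Degrees: deg(v0) = 2, deg(v1) = 3, deg(v2) = 3, deg(v3) = 2, deg(v4) = 2, deg(v5) = 2.
L = D − A with rows/columns ordered (v0, v1, v2, v3, v4, v5):
  [ 2, -1,  0,  0, -1,  0]
  [-1,  3, -1, -1,  0,  0]
  [ 0, -1,  3,  0, -1, -1]
  [ 0, -1,  0,  2,  0, -1]
  [-1,  0, -1,  0,  2,  0]
  [ 0,  0, -1, -1,  0,  2]
Characteristic polynomial: det(λI − L) = λ(λ − 1)(λ − 2)(λ − 3)²(λ − 5).
Roots: λ = 0; (λ − 1) = 0 ⇒ λ = 1; (λ − 2) = 0 ⇒ λ = 2; (λ − 3) = 0 ⇒ λ = 3 (multiplicity 2); (λ − 5) = 0 ⇒ λ = 5.
(Check: the roots sum (with multiplicity) to 14, matching trace L = Σdeg = 2·7 = 14.)
Laplacian eigenvalues: [0.0, 1.0, 2.0, 3.0, 3.0, 5.0]. Largest eigenvalue (spectral radius) = 5.0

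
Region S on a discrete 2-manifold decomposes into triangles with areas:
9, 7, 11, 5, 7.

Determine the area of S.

9 + 7 + 11 + 5 + 7 = 39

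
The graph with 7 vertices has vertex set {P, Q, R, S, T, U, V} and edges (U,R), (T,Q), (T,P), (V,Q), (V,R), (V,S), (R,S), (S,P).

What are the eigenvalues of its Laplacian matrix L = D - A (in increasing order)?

Degrees: deg(P) = 2, deg(Q) = 2, deg(R) = 3, deg(S) = 3, deg(T) = 2, deg(U) = 1, deg(V) = 3.
L = D − A with rows/columns ordered (P, Q, R, S, T, U, V):
  [ 2,  0,  0, -1, -1,  0,  0]
  [ 0,  2,  0,  0, -1,  0, -1]
  [ 0,  0,  3, -1,  0, -1, -1]
  [-1,  0, -1,  3,  0,  0, -1]
  [-1, -1,  0,  0,  2,  0,  0]
  [ 0,  0, -1,  0,  0,  1,  0]
  [ 0, -1, -1, -1,  0,  0,  3]
Characteristic polynomial: det(λI − L) = λ(λ² − 4λ + 2)(λ² − 6λ + 7)².
Roots: λ = 0; (λ² − 4λ + 2) = 0 ⇒ λ = 2 ± √2 ≈ 0.5858, 3.4142; (λ² − 6λ + 7) = 0 ⇒ λ = 3 ± √2 ≈ 1.5858, 4.4142 (multiplicity 2).
(Check: the roots sum (with multiplicity) to 16, matching trace L = Σdeg = 2·8 = 16.)
Laplacian eigenvalues (increasing order): [0.0, 0.5858, 1.5858, 1.5858, 3.4142, 4.4142, 4.4142]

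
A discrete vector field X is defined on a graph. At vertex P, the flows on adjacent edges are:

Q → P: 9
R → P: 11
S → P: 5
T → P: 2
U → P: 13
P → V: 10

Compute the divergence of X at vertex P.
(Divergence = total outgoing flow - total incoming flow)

Divergence = sum of outgoing flows = (-9) + (-11) + (-5) + (-2) + (-13) + 10 = -30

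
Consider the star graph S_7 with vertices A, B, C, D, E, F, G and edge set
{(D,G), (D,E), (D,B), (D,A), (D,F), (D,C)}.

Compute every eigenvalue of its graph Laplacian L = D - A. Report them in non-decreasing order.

The star S_7 is the complete bipartite graph K_{1,6} (one hub of degree 6, 6 leaves of degree 1). The Laplacian spectrum of K_{p,q} is 0, p (multiplicity q−1), q (multiplicity p−1), p+q. With p = 1, q = 6: 0 once, 1 with multiplicity 5, and 7 once. (Check: trace L = sum of degrees = 12 = 5·1 + 7.)
Laplacian eigenvalues (increasing order): [0.0, 1.0, 1.0, 1.0, 1.0, 1.0, 7.0]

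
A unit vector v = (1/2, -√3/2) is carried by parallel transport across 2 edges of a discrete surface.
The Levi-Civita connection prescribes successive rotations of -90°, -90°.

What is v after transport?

Total rotation: (-90°) + (-90°) = -180° ≡ 180° (mod 360°). Final vector: (-0.5000, 0.8660)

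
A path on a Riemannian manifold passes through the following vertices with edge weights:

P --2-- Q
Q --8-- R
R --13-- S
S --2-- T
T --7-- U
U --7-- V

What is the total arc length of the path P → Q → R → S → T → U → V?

Arc length = 2 + 8 + 13 + 2 + 7 + 7 = 39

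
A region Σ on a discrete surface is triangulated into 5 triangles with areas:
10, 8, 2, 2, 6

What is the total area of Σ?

10 + 8 + 2 + 2 + 6 = 28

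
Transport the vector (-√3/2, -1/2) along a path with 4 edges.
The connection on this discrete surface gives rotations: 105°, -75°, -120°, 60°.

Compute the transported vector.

Total rotation: 105° + (-75°) + (-120°) + 60° = -30°. Final vector: (-1, 0)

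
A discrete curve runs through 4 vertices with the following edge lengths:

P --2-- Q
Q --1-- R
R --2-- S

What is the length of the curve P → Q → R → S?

Arc length = 2 + 1 + 2 = 5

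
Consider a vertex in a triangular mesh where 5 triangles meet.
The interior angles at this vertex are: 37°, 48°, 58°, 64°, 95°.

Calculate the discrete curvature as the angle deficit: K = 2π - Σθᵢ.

Sum of angles = 302°. K = 360° - 302° = 58° = 29π/90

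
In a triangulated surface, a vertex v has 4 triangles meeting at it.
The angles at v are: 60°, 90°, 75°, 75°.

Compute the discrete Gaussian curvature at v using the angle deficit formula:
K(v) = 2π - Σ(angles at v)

Sum of angles = 300°. K = 360° - 300° = 60°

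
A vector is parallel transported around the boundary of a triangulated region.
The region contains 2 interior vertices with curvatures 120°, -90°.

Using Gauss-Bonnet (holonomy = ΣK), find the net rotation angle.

Holonomy = total enclosed curvature = 120° + (-90°) = 30°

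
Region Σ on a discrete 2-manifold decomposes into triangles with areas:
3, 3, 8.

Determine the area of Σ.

3 + 3 + 8 = 14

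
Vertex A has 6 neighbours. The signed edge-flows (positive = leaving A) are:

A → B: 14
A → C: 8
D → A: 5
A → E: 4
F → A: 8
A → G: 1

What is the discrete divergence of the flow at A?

Divergence = sum of outgoing flows = 14 + 8 + (-5) + 4 + (-8) + 1 = 14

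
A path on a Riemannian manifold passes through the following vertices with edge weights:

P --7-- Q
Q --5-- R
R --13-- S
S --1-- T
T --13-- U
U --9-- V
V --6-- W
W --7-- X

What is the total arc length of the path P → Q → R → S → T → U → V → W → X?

Arc length = 7 + 5 + 13 + 1 + 13 + 9 + 6 + 7 = 61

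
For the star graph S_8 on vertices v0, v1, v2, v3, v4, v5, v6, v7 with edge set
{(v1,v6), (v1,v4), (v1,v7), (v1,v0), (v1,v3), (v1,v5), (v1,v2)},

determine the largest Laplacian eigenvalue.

The star S_8 is the complete bipartite graph K_{1,7} (one hub of degree 7, 7 leaves of degree 1). The Laplacian spectrum of K_{p,q} is 0, p (multiplicity q−1), q (multiplicity p−1), p+q. With p = 1, q = 7: 0 once, 1 with multiplicity 6, and 8 once. (Check: trace L = sum of degrees = 14 = 6·1 + 8.)
Laplacian eigenvalues: [0.0, 1.0, 1.0, 1.0, 1.0, 1.0, 1.0, 8.0]. Largest eigenvalue (spectral radius) = 8.0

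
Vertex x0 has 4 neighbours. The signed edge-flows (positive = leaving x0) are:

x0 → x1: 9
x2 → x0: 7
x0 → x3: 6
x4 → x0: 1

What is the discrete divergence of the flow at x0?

Divergence = sum of outgoing flows = 9 + (-7) + 6 + (-1) = 7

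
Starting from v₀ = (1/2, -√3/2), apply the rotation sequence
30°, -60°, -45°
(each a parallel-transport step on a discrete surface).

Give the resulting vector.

Total rotation: 30° + (-60°) + (-45°) = -75°. Final vector: (-0.7071, -0.7071)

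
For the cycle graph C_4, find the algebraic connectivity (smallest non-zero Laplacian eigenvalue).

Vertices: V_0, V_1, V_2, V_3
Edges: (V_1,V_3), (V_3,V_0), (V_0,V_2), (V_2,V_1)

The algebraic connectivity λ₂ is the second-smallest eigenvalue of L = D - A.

The cycle graph C_n has Laplacian eigenvalues λ_k = 2 − 2cos(2πk/n), k = 0, 1, …, n−1. Here n = 4:
k=0: 2 − 2cos(0) = 0.0; k=1: 2 − 2cos(π/2) = 2.0; k=2: 2 − 2cos(π) = 4.0; k=3: 2 − 2cos(3π/2) = 2.0.
Laplacian eigenvalues: [0.0, 2.0, 2.0, 4.0]. Algebraic connectivity (smallest non-zero eigenvalue) = 2.0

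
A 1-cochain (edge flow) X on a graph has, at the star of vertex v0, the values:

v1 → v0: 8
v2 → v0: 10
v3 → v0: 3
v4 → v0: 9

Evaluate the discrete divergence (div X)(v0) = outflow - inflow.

Divergence = sum of outgoing flows = (-8) + (-10) + (-3) + (-9) = -30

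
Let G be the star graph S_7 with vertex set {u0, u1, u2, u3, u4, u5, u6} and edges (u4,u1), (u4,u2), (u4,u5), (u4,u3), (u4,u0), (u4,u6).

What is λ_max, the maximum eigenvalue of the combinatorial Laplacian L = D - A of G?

The star S_7 is the complete bipartite graph K_{1,6} (one hub of degree 6, 6 leaves of degree 1). The Laplacian spectrum of K_{p,q} is 0, p (multiplicity q−1), q (multiplicity p−1), p+q. With p = 1, q = 6: 0 once, 1 with multiplicity 5, and 7 once. (Check: trace L = sum of degrees = 12 = 5·1 + 7.)
Laplacian eigenvalues: [0.0, 1.0, 1.0, 1.0, 1.0, 1.0, 7.0]. Largest eigenvalue (spectral radius) = 7.0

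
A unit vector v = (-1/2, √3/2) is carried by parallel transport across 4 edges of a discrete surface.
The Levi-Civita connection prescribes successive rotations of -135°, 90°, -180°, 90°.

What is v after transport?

Total rotation: (-135°) + 90° + (-180°) + 90° = -135°. Final vector: (0.9659, -0.2588)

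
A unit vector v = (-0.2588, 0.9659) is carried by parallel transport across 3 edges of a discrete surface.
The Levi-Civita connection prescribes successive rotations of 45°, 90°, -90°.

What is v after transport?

Total rotation: 45° + 90° + (-90°) = 45°. Final vector: (-0.8660, 0.5000)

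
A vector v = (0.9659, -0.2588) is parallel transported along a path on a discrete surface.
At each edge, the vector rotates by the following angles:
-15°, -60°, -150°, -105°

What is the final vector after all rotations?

Total rotation: (-15°) + (-60°) + (-150°) + (-105°) = -330° ≡ 30° (mod 360°). Final vector: (0.9659, 0.2588)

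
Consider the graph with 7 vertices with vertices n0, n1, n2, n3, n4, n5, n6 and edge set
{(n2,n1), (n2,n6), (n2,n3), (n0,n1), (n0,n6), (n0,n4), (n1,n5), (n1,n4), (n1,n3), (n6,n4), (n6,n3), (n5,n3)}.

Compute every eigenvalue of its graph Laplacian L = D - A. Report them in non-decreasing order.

Degrees: deg(n0) = 3, deg(n1) = 5, deg(n2) = 3, deg(n3) = 4, deg(n4) = 3, deg(n5) = 2, deg(n6) = 4.
L = D − A with rows/columns ordered (n0, n1, n2, n3, n4, n5, n6):
  [ 3, -1,  0,  0, -1,  0, -1]
  [-1,  5, -1, -1, -1, -1,  0]
  [ 0, -1,  3, -1,  0,  0, -1]
  [ 0, -1, -1,  4,  0, -1, -1]
  [-1, -1,  0,  0,  3,  0, -1]
  [ 0, -1,  0, -1,  0,  2,  0]
  [-1,  0, -1, -1, -1,  0,  4]
Characteristic polynomial: det(λI − L) = λ(λ² − 6λ + 7)(λ² − 9λ + 16)(λ − 4)(λ − 5).
Roots: λ = 0; (λ² − 6λ + 7) = 0 ⇒ λ = 3 ± √2 ≈ 1.5858, 4.4142; (λ² − 9λ + 16) = 0 ⇒ λ = (9 ± √17)/2 ≈ 2.4384, 6.5616; (λ − 4) = 0 ⇒ λ = 4; (λ − 5) = 0 ⇒ λ = 5.
(Check: the roots sum (with multiplicity) to 24, matching trace L = Σdeg = 2·12 = 24.)
Laplacian eigenvalues (increasing order): [0.0, 1.5858, 2.4384, 4.0, 4.4142, 5.0, 6.5616]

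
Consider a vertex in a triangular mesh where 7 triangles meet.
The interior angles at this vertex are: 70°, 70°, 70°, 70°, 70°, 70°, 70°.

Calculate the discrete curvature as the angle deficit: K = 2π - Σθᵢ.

Sum of angles = 490°. K = 360° - 490° = -130° = -13π/18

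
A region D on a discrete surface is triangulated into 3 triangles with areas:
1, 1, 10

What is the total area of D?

1 + 1 + 10 = 12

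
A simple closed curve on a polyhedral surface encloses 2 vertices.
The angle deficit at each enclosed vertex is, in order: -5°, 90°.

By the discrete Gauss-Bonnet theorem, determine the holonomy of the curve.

Holonomy = total enclosed curvature = (-5°) + 90° = 85°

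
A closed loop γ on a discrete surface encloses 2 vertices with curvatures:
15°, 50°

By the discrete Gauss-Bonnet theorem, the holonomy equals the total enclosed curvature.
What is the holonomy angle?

Holonomy = total enclosed curvature = 15° + 50° = 65°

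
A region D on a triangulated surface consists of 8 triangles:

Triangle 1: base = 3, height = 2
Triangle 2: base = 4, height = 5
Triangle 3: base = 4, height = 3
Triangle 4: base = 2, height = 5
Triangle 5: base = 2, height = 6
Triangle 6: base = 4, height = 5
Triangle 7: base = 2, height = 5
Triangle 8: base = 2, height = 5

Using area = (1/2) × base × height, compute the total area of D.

(1/2)×3×2 + (1/2)×4×5 + (1/2)×4×3 + (1/2)×2×5 + (1/2)×2×6 + (1/2)×4×5 + (1/2)×2×5 + (1/2)×2×5 = 50.0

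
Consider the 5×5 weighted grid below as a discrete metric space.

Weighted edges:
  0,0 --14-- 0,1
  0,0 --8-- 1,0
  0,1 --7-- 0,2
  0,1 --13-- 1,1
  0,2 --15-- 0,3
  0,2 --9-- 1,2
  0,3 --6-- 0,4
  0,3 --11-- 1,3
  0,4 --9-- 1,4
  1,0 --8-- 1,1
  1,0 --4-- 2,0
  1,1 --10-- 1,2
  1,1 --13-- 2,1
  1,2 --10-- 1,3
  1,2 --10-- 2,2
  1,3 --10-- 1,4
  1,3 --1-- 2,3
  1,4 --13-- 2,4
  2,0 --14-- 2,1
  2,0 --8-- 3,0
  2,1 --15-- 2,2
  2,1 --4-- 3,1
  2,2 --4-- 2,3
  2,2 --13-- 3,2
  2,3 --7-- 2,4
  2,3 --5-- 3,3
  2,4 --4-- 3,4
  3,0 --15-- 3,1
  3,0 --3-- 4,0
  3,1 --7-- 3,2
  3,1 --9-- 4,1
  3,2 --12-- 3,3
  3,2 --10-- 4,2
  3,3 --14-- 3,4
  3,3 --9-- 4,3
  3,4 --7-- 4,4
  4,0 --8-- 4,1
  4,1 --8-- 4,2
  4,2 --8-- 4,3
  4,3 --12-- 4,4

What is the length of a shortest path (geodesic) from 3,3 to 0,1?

Shortest path: 3,3 → 2,3 → 1,3 → 1,2 → 0,2 → 0,1, total weight = 32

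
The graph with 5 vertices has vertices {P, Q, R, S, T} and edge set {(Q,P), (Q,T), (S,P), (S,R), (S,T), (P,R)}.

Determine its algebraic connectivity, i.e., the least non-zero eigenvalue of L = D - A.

Degrees: deg(P) = 3, deg(Q) = 2, deg(R) = 2, deg(S) = 3, deg(T) = 2.
L = D − A with rows/columns ordered (P, Q, R, S, T):
  [ 3, -1, -1, -1,  0]
  [-1,  2,  0,  0, -1]
  [-1,  0,  2, -1,  0]
  [-1,  0, -1,  3, -1]
  [ 0, -1,  0, -1,  2]
Characteristic polynomial: det(λI − L) = λ(λ² − 5λ + 5)(λ² − 7λ + 11).
Roots: λ = 0; (λ² − 5λ + 5) = 0 ⇒ λ = (5 ± √5)/2 ≈ 1.382, 3.618; (λ² − 7λ + 11) = 0 ⇒ λ = (7 ± √5)/2 ≈ 2.382, 4.618.
(Check: the roots sum (with multiplicity) to 12, matching trace L = Σdeg = 2·6 = 12.)
Laplacian eigenvalues: [0.0, 1.382, 2.382, 3.618, 4.618]. Algebraic connectivity (smallest non-zero eigenvalue) = 1.382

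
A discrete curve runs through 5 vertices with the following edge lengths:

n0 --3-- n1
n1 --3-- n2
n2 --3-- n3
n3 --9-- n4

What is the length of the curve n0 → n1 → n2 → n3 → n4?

Arc length = 3 + 3 + 3 + 9 = 18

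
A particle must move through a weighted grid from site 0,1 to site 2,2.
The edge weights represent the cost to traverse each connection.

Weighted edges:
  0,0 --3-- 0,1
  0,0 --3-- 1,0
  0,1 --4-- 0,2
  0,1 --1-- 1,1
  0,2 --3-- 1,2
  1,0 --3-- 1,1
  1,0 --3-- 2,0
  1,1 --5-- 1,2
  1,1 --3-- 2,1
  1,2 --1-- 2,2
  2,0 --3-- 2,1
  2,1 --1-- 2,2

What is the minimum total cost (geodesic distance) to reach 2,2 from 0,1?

Shortest path: 0,1 → 1,1 → 2,1 → 2,2, total weight = 5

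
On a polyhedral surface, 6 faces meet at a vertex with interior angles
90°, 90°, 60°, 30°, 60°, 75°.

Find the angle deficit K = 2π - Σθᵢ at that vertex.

Sum of angles = 405°. K = 360° - 405° = -45°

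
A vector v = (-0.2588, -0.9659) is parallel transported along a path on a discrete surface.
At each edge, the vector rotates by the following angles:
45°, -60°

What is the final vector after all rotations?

Total rotation: 45° + (-60°) = -15°. Final vector: (-0.5000, -0.8660)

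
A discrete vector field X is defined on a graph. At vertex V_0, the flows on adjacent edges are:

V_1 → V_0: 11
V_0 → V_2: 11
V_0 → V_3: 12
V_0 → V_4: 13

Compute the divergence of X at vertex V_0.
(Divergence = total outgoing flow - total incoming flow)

Divergence = sum of outgoing flows = (-11) + 11 + 12 + 13 = 25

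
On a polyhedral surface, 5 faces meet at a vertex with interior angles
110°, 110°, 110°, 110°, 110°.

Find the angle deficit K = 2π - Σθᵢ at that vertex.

Sum of angles = 550°. K = 360° - 550° = -190°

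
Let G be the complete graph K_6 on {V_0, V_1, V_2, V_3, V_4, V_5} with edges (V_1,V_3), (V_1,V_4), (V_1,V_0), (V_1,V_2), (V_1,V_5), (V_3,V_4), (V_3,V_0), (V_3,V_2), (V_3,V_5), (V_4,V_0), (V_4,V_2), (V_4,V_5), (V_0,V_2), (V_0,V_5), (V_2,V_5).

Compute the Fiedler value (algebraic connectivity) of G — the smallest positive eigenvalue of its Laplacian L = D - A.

For the complete graph K_n, L = nI − J (J = all-ones matrix). J has eigenvalues n (once, eigenvector 𝟙) and 0 (multiplicity n−1), so L has eigenvalues 0 (once) and n (multiplicity n−1). Here n = 6: eigenvalue 0 once and 6 with multiplicity 5.
Laplacian eigenvalues: [0.0, 6.0, 6.0, 6.0, 6.0, 6.0]. Algebraic connectivity (smallest non-zero eigenvalue) = 6.0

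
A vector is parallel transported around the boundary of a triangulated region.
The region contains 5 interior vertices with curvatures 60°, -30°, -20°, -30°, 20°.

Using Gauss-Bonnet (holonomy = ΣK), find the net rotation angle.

Holonomy = total enclosed curvature = 60° + (-30°) + (-20°) + (-30°) + 20° = 0°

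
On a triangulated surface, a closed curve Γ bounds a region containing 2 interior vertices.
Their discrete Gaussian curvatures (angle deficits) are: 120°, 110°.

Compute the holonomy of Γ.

Holonomy = total enclosed curvature = 120° + 110° = 230°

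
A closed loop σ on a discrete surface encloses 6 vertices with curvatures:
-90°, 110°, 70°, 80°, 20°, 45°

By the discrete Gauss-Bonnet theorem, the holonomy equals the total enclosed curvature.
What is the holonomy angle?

Holonomy = total enclosed curvature = (-90°) + 110° + 70° + 80° + 20° + 45° = 235°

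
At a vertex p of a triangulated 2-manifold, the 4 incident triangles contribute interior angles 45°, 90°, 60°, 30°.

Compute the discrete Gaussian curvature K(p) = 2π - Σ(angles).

Sum of angles = 225°. K = 360° - 225° = 135°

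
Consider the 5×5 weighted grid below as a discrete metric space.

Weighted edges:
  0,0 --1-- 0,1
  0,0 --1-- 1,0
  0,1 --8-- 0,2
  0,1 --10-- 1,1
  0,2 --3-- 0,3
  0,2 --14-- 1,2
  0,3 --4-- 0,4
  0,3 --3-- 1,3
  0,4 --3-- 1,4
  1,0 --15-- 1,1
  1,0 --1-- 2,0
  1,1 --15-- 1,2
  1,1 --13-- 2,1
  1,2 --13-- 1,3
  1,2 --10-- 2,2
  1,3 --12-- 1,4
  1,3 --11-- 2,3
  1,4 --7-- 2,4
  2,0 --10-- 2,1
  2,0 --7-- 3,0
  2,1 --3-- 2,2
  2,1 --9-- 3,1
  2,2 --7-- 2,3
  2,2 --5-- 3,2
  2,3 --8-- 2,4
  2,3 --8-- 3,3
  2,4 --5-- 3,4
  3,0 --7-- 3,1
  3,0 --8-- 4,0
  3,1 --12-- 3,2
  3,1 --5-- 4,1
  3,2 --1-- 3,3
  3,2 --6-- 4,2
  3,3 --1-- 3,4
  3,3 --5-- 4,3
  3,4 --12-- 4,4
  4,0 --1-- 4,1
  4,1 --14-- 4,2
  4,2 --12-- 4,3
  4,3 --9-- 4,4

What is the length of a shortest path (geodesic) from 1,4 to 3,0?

Shortest path: 1,4 → 0,4 → 0,3 → 0,2 → 0,1 → 0,0 → 1,0 → 2,0 → 3,0, total weight = 28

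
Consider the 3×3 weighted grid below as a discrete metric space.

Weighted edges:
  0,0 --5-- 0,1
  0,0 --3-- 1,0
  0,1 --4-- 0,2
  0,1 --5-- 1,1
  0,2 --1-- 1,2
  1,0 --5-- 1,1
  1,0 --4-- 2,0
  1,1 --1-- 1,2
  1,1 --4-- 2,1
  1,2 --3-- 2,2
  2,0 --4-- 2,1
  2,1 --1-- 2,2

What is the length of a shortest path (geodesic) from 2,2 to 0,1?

Shortest path: 2,2 → 1,2 → 0,2 → 0,1, total weight = 8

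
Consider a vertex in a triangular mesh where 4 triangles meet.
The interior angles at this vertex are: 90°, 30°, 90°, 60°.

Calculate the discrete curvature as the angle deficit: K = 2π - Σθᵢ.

Sum of angles = 270°. K = 360° - 270° = 90°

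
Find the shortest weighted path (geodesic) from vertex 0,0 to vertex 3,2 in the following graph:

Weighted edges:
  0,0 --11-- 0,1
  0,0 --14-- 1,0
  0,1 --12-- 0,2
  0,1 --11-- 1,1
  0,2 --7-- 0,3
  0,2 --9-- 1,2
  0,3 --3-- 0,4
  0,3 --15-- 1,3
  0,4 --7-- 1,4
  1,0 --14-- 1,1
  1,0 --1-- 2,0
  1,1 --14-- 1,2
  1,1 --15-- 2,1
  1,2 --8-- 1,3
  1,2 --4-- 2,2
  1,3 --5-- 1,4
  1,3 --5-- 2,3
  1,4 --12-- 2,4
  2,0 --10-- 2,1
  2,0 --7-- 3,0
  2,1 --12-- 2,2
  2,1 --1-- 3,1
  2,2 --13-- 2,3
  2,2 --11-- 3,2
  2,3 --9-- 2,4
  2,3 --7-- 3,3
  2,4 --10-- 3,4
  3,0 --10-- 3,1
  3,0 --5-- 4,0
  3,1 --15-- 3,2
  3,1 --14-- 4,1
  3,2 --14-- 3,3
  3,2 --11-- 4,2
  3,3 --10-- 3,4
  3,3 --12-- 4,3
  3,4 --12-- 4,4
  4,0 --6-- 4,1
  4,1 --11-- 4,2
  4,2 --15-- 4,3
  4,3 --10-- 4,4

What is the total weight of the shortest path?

Shortest path: 0,0 → 1,0 → 2,0 → 2,1 → 3,1 → 3,2, total weight = 41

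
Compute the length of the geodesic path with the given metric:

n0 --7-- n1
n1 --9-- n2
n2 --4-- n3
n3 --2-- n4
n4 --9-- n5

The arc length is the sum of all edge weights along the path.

Arc length = 7 + 9 + 4 + 2 + 9 = 31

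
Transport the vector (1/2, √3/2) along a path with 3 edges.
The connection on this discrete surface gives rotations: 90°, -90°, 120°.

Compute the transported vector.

Total rotation: 90° + (-90°) + 120° = 120°. Final vector: (-1, 0)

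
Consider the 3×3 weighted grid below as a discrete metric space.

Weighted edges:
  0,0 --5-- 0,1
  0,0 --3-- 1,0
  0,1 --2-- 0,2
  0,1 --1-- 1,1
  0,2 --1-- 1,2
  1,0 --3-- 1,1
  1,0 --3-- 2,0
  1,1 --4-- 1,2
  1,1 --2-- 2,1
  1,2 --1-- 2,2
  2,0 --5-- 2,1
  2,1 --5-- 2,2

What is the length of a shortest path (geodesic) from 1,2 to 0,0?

Shortest path: 1,2 → 0,2 → 0,1 → 0,0, total weight = 8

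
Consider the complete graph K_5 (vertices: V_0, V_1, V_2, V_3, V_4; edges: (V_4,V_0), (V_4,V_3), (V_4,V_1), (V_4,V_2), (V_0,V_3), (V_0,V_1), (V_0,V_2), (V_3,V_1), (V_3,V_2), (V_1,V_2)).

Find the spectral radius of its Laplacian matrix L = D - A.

For the complete graph K_n, L = nI − J (J = all-ones matrix). J has eigenvalues n (once, eigenvector 𝟙) and 0 (multiplicity n−1), so L has eigenvalues 0 (once) and n (multiplicity n−1). Here n = 5: eigenvalue 0 once and 5 with multiplicity 4.
Laplacian eigenvalues: [0.0, 5.0, 5.0, 5.0, 5.0]. Largest eigenvalue (spectral radius) = 5.0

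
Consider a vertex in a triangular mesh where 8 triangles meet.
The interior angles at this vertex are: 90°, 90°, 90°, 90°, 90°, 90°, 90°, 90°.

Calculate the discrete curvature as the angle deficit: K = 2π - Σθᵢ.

Sum of angles = 720°. K = 360° - 720° = -360° = -2π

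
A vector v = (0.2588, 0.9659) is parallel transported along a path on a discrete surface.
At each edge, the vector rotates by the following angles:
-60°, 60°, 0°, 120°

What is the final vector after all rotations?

Total rotation: (-60°) + 60° + 0° + 120° = 120°. Final vector: (-0.9659, -0.2588)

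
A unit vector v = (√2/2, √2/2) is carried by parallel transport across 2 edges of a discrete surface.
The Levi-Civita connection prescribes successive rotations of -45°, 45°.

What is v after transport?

Total rotation: (-45°) + 45° = 0°. Final vector: (0.7071, 0.7071)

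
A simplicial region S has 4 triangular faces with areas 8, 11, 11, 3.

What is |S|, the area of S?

8 + 11 + 11 + 3 = 33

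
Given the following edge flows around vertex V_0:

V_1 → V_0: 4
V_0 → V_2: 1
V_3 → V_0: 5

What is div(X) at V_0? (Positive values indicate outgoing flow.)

Divergence = sum of outgoing flows = (-4) + 1 + (-5) = -8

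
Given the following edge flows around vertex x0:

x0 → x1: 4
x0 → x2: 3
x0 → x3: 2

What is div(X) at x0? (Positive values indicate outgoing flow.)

Divergence = sum of outgoing flows = 4 + 3 + 2 = 9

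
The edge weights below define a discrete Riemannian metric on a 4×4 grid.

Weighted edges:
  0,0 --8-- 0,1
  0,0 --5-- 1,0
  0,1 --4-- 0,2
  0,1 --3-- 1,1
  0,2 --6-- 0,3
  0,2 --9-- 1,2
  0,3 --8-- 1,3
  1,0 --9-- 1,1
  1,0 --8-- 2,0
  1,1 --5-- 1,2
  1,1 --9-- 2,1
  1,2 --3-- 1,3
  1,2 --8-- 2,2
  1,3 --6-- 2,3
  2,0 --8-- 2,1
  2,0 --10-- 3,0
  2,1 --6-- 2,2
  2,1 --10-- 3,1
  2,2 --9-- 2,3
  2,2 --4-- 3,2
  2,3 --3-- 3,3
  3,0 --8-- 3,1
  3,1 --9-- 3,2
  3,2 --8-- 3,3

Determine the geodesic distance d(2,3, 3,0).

Shortest path: 2,3 → 3,3 → 3,2 → 3,1 → 3,0, total weight = 28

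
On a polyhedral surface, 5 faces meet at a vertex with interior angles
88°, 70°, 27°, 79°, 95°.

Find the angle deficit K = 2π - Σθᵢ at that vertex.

Sum of angles = 359°. K = 360° - 359° = 1° = π/180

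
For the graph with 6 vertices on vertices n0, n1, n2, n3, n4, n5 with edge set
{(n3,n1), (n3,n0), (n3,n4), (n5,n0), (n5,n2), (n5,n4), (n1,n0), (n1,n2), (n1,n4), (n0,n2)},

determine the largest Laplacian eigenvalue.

Degrees: deg(n0) = 4, deg(n1) = 4, deg(n2) = 3, deg(n3) = 3, deg(n4) = 3, deg(n5) = 3.
L = D − A with rows/columns ordered (n0, n1, n2, n3, n4, n5):
  [ 4, -1, -1, -1,  0, -1]
  [-1,  4, -1, -1, -1,  0]
  [-1, -1,  3,  0,  0, -1]
  [-1, -1,  0,  3, -1,  0]
  [ 0, -1,  0, -1,  3, -1]
  [-1,  0, -1,  0, -1,  3]
Characteristic polynomial: det(λI − L) = λ(λ² − 8λ + 13)(λ − 3)(λ − 4)(λ − 5).
Roots: λ = 0; (λ² − 8λ + 13) = 0 ⇒ λ = 4 ± √3 ≈ 2.2679, 5.7321; (λ − 3) = 0 ⇒ λ = 3; (λ − 4) = 0 ⇒ λ = 4; (λ − 5) = 0 ⇒ λ = 5.
(Check: the roots sum (with multiplicity) to 20, matching trace L = Σdeg = 2·10 = 20.)
Laplacian eigenvalues: [0.0, 2.2679, 3.0, 4.0, 5.0, 5.7321]. Largest eigenvalue (spectral radius) = 5.7321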